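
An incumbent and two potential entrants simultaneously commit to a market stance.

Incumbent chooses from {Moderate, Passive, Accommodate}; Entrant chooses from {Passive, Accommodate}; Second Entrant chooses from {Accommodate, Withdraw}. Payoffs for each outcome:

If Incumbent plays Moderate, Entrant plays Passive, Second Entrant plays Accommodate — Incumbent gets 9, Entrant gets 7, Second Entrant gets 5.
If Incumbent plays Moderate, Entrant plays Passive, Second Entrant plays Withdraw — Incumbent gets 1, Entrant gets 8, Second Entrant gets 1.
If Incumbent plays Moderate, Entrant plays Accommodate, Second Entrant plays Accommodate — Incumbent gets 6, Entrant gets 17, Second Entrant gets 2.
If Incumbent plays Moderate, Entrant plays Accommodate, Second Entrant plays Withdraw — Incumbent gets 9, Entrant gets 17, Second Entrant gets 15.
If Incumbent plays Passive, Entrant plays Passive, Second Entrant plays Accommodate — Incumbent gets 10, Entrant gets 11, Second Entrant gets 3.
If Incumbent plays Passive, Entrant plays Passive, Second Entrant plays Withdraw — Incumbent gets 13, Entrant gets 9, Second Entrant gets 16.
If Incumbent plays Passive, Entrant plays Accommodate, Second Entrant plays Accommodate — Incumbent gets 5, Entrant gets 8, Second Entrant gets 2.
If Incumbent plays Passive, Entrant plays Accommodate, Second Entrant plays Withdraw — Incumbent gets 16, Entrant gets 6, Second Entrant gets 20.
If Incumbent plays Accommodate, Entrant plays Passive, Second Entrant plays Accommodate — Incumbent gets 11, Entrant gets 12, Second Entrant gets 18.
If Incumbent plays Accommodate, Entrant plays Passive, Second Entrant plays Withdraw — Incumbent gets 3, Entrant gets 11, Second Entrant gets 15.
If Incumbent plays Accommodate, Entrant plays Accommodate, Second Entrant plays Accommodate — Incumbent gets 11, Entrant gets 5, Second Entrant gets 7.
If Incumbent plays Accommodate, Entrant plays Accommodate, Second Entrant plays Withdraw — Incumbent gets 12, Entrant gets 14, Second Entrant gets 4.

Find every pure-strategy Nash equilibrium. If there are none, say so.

Incumbent against (Passive, Accommodate): payoffs 9, 10, 11 → best response Accommodate.
Incumbent against (Passive, Withdraw): payoffs 1, 13, 3 → best response Passive.
Incumbent against (Accommodate, Accommodate): payoffs 6, 5, 11 → best response Accommodate.
Incumbent against (Accommodate, Withdraw): payoffs 9, 16, 12 → best response Passive.
Entrant against (Moderate, Accommodate): payoffs 7, 17 → best response Accommodate.
Entrant against (Moderate, Withdraw): payoffs 8, 17 → best response Accommodate.
Entrant against (Passive, Accommodate): payoffs 11, 8 → best response Passive.
Entrant against (Passive, Withdraw): payoffs 9, 6 → best response Passive.
Entrant against (Accommodate, Accommodate): payoffs 12, 5 → best response Passive.
Entrant against (Accommodate, Withdraw): payoffs 11, 14 → best response Accommodate.
Second Entrant against (Moderate, Passive): payoffs 5, 1 → best response Accommodate.
Second Entrant against (Moderate, Accommodate): payoffs 2, 15 → best response Withdraw.
Second Entrant against (Passive, Passive): payoffs 3, 16 → best response Withdraw.
Second Entrant against (Passive, Accommodate): payoffs 2, 20 → best response Withdraw.
Second Entrant against (Accommodate, Passive): payoffs 18, 15 → best response Accommodate.
Second Entrant against (Accommodate, Accommodate): payoffs 7, 4 → best response Accommodate.
Mutual best responses: (Passive, Passive, Withdraw); (Accommodate, Passive, Accommodate).

Pure-strategy Nash equilibria: (Passive, Passive, Withdraw); (Accommodate, Passive, Accommodate)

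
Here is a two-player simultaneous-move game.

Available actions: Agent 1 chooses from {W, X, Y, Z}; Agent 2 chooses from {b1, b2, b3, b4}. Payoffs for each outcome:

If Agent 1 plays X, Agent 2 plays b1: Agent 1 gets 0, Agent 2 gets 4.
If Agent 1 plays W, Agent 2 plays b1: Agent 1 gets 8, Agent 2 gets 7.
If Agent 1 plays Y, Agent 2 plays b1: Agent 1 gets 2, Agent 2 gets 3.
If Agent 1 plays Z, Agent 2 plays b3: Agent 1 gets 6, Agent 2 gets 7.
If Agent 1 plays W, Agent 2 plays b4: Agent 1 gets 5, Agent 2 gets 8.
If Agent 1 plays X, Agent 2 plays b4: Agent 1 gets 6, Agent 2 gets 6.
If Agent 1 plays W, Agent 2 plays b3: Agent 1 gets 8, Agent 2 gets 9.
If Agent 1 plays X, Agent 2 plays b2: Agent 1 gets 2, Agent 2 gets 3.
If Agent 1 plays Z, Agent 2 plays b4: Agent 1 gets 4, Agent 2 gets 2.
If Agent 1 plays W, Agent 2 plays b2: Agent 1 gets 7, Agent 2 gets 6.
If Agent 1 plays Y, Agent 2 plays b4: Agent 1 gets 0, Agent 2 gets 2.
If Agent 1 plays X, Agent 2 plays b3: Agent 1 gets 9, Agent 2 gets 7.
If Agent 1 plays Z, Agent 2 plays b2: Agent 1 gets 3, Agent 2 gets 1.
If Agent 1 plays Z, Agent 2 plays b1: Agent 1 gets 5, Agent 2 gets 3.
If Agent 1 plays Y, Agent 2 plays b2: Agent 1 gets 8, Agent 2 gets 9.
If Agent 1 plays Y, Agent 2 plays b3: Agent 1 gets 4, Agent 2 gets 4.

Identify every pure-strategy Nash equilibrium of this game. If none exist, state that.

(W, b1): Agent 2 can switch to b3 (7 → 9). Not NE.
(W, b2): Agent 1 can switch to Y (7 → 8). Not NE.
(W, b3): Agent 1 can switch to X (8 → 9). Not NE.
(W, b4): Agent 1 can switch to X (5 → 6). Not NE.
(X, b1): Agent 1 can switch to W (0 → 8). Not NE.
(X, b2): Agent 1 can switch to W (2 → 7). Not NE.
(X, b3): Agent 1 gets 9, best alternative 8; Agent 2 gets 7, best alternative 6. No profitable deviation — NE.
(X, b4): Agent 2 can switch to b3 (6 → 7). Not NE.
(Y, b1): Agent 1 can switch to W (2 → 8). Not NE.
(Y, b2): Agent 1 gets 8, best alternative 7; Agent 2 gets 9, best alternative 4. No profitable deviation — NE.
(Y, b3): Agent 1 can switch to W (4 → 8). Not NE.
(Y, b4): Agent 1 can switch to W (0 → 5). Not NE.
(The remaining 4 profiles each have a profitable deviation by the same check.)

(X, b3) and (Y, b2)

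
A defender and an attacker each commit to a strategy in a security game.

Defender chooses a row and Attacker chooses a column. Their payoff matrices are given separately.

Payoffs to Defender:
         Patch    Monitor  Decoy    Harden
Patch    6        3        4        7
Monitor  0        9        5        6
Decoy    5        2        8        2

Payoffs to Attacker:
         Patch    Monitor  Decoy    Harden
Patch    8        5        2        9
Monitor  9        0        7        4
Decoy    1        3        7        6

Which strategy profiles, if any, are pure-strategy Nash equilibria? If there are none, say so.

Pure-strategy Nash equilibria: (Patch, Harden) and (Decoy, Decoy)

(Patch, Patch): Attacker can switch to Harden (8 → 9). Not NE.
(Patch, Monitor): Defender can switch to Monitor (3 → 9). Not NE.
(Patch, Decoy): Defender can switch to Monitor (4 → 5). Not NE.
(Patch, Harden): Defender gets 7, best alternative 6; Attacker gets 9, best alternative 8. No profitable deviation — NE.
(Monitor, Patch): Defender can switch to Patch (0 → 6). Not NE.
(Monitor, Monitor): Attacker can switch to Patch (0 → 9). Not NE.
(Monitor, Decoy): Defender can switch to Decoy (5 → 8). Not NE.
(Decoy, Decoy): Defender gets 8, best alternative 5; Attacker gets 7, best alternative 6. No profitable deviation — NE.
(The remaining 4 profiles each have a profitable deviation by the same check.)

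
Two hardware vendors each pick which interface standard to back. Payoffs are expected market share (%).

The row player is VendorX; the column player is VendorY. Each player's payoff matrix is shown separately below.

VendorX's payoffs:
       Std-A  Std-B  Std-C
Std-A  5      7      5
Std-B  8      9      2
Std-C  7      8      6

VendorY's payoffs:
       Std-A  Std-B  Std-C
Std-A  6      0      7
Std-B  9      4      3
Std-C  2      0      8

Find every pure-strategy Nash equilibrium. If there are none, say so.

For each player, find the best response to each opponent profile; mutual best responses are the pure NE.
VendorX against Std-A: payoffs 5, 8, 7 → best response Std-B.
VendorX against Std-B: payoffs 7, 9, 8 → best response Std-B.
VendorX against Std-C: payoffs 5, 2, 6 → best response Std-C.
VendorY against Std-A: payoffs 6, 0, 7 → best response Std-C.
VendorY against Std-B: payoffs 9, 4, 3 → best response Std-A.
VendorY against Std-C: payoffs 2, 0, 8 → best response Std-C.
Mutual best responses: (Std-B, Std-A); (Std-C, Std-C).

Pure-strategy Nash equilibria: (Std-B, Std-A), (Std-C, Std-C)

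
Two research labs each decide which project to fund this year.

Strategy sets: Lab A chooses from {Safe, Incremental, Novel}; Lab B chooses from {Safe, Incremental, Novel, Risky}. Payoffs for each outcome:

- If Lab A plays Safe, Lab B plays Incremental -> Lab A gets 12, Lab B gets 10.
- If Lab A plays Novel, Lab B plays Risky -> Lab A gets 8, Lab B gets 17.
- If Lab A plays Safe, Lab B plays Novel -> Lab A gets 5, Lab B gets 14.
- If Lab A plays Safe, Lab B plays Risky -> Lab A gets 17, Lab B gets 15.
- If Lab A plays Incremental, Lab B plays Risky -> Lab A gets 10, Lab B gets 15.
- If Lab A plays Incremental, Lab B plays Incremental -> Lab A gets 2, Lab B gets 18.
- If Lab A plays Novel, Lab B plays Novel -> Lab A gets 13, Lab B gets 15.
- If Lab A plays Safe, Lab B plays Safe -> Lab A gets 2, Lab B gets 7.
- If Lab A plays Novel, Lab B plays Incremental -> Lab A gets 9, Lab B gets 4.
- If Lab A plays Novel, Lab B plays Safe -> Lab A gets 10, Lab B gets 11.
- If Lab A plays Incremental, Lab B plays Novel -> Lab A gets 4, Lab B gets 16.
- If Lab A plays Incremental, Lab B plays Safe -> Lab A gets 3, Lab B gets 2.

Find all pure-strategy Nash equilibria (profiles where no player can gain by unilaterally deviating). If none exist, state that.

Lab A against Safe: payoffs 2, 3, 10 → best response Novel.
Lab A against Incremental: payoffs 12, 2, 9 → best response Safe.
Lab A against Novel: payoffs 5, 4, 13 → best response Novel.
Lab A against Risky: payoffs 17, 10, 8 → best response Safe.
Lab B against Safe: payoffs 7, 10, 14, 15 → best response Risky.
Lab B against Incremental: payoffs 2, 18, 16, 15 → best response Incremental.
Lab B against Novel: payoffs 11, 4, 15, 17 → best response Risky.
Mutual best responses: (Safe, Risky).

Pure NE: (Safe, Risky)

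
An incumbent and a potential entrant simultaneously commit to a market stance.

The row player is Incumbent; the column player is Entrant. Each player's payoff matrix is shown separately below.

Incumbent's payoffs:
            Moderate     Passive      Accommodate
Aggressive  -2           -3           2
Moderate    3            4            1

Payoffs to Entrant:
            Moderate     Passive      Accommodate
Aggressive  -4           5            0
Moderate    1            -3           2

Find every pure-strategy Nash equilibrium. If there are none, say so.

none

Incumbent against Moderate: payoffs -2, 3 → best response Moderate.
Incumbent against Passive: payoffs -3, 4 → best response Moderate.
Incumbent against Accommodate: payoffs 2, 1 → best response Aggressive.
Entrant against Aggressive: payoffs -4, 5, 0 → best response Passive.
Entrant against Moderate: payoffs 1, -3, 2 → best response Accommodate.
No profile is a mutual best response for all players.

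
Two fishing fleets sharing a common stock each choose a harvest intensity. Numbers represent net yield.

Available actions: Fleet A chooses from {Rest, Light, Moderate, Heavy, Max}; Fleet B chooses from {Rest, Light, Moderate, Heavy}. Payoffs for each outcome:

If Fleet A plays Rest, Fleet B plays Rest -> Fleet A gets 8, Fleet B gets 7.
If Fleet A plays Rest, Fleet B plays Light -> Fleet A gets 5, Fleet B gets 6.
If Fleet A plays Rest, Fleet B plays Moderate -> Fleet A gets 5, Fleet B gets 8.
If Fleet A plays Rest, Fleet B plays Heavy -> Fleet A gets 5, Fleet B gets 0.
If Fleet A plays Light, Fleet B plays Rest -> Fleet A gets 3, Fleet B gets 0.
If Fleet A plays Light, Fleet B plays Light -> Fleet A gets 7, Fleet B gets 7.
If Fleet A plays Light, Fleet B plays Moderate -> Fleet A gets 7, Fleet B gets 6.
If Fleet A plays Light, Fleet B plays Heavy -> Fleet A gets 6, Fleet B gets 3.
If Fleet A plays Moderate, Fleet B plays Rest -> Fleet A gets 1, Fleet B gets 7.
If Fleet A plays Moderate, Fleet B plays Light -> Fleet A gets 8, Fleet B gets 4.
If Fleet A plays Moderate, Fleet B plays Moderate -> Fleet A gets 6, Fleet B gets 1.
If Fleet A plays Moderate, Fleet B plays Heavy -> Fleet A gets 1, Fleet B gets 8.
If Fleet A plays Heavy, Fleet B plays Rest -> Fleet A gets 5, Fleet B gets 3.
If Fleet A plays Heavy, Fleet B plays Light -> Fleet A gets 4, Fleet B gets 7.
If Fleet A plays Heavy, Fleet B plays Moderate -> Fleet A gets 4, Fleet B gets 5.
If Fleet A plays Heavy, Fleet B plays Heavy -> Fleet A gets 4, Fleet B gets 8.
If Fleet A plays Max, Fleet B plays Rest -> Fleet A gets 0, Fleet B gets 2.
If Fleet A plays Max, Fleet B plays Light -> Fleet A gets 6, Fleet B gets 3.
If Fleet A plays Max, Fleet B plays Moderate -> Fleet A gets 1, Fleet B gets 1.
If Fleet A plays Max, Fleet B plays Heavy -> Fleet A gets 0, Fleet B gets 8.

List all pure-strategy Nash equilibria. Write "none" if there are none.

Mark each player's best response to every combination of opponents' strategies; a profile where every player is best-responding is a pure Nash equilibrium.
Fleet A against Rest: payoffs 8, 3, 1, 5, 0 → best response Rest.
Fleet A against Light: payoffs 5, 7, 8, 4, 6 → best response Moderate.
Fleet A against Moderate: payoffs 5, 7, 6, 4, 1 → best response Light.
Fleet A against Heavy: payoffs 5, 6, 1, 4, 0 → best response Light.
Fleet B against Rest: payoffs 7, 6, 8, 0 → best response Moderate.
Fleet B against Light: payoffs 0, 7, 6, 3 → best response Light.
Fleet B against Moderate: payoffs 7, 4, 1, 8 → best response Heavy.
Fleet B against Heavy: payoffs 3, 7, 5, 8 → best response Heavy.
Fleet B against Max: payoffs 2, 3, 1, 8 → best response Heavy.
No profile is a mutual best response for all players.

This game has no pure Nash equilibrium.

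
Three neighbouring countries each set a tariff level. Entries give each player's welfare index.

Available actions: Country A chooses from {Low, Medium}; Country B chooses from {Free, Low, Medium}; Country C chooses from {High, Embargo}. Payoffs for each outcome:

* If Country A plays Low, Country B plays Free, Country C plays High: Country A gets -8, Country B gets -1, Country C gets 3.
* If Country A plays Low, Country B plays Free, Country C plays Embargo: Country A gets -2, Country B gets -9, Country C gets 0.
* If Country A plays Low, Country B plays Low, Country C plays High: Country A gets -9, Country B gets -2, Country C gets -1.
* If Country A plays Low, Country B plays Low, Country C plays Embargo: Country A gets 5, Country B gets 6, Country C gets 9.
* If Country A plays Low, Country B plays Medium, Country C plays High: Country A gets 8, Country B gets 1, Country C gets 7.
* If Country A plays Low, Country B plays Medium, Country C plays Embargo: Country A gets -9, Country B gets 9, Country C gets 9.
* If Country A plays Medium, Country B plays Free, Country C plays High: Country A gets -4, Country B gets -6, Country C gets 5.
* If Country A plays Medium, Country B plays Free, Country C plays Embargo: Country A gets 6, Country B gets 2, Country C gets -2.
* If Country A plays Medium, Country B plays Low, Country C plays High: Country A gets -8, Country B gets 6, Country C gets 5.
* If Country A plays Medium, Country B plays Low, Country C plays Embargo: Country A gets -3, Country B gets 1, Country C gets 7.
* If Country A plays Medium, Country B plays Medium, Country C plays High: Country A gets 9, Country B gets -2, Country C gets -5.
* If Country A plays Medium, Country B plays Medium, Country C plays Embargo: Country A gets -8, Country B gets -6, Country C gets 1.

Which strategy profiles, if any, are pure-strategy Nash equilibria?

(Low, Free, High): Country A can switch to Medium (-8 → -4). Not NE.
(Low, Free, Embargo): Country A can switch to Medium (-2 → 6). Not NE.
(Low, Low, High): Country A can switch to Medium (-9 → -8). Not NE.
(Low, Low, Embargo): Country B can switch to Medium (6 → 9). Not NE.
(Low, Medium, High): Country A can switch to Medium (8 → 9). Not NE.
(Low, Medium, Embargo): Country A can switch to Medium (-9 → -8). Not NE.
(Medium, Free, High): Country B can switch to Low (-6 → 6). Not NE.
(Medium, Free, Embargo): Country C can switch to High (-2 → 5). Not NE.
(Medium, Low, High): Country C can switch to Embargo (5 → 7). Not NE.
(Medium, Low, Embargo): Country A can switch to Low (-3 → 5). Not NE.
(Medium, Medium, High): Country B can switch to Low (-2 → 6). Not NE.
(Medium, Medium, Embargo): Country B can switch to Free (-6 → 2). Not NE.

none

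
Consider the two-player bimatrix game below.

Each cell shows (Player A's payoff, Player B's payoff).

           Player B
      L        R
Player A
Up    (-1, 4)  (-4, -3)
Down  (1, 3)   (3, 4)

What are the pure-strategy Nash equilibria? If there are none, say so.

(Down, R)

Player A against L: payoffs -1, 1 → best response Down.
Player A against R: payoffs -4, 3 → best response Down.
Player B against Up: payoffs 4, -3 → best response L.
Player B against Down: payoffs 3, 4 → best response R.
Mutual best responses: (Down, R).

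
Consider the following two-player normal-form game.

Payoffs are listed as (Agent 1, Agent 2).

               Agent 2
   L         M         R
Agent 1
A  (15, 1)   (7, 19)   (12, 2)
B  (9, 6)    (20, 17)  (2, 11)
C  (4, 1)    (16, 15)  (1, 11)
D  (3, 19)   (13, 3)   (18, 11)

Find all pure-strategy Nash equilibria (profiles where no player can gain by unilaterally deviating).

Pure NE: (B, M)

Agent 1 against L: payoffs 15, 9, 4, 3 → best response A.
Agent 1 against M: payoffs 7, 20, 16, 13 → best response B.
Agent 1 against R: payoffs 12, 2, 1, 18 → best response D.
Agent 2 against A: payoffs 1, 19, 2 → best response M.
Agent 2 against B: payoffs 6, 17, 11 → best response M.
Agent 2 against C: payoffs 1, 15, 11 → best response M.
Agent 2 against D: payoffs 19, 3, 11 → best response L.
Mutual best responses: (B, M).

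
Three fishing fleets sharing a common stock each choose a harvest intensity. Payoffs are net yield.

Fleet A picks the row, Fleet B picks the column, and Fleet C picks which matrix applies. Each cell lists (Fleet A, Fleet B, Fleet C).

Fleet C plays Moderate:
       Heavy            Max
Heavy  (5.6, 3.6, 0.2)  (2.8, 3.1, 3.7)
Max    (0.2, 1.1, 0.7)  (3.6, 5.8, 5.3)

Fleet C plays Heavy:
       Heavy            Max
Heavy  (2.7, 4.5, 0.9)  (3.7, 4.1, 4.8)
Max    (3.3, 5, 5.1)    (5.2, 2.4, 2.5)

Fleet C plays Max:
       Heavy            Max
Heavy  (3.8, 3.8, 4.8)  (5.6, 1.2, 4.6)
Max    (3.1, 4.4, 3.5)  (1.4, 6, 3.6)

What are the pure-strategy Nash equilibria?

For each player, find the best response to each opponent profile; mutual best responses are the pure NE.
Fleet A against (Heavy, Moderate): payoffs 5.6, 0.2 → best response Heavy.
Fleet A against (Heavy, Heavy): payoffs 2.7, 3.3 → best response Max.
Fleet A against (Heavy, Max): payoffs 3.8, 3.1 → best response Heavy.
Fleet A against (Max, Moderate): payoffs 2.8, 3.6 → best response Max.
Fleet A against (Max, Heavy): payoffs 3.7, 5.2 → best response Max.
Fleet A against (Max, Max): payoffs 5.6, 1.4 → best response Heavy.
Fleet B against (Heavy, Moderate): payoffs 3.6, 3.1 → best response Heavy.
Fleet B against (Heavy, Heavy): payoffs 4.5, 4.1 → best response Heavy.
Fleet B against (Heavy, Max): payoffs 3.8, 1.2 → best response Heavy.
Fleet B against (Max, Moderate): payoffs 1.1, 5.8 → best response Max.
Fleet B against (Max, Heavy): payoffs 5, 2.4 → best response Heavy.
Fleet B against (Max, Max): payoffs 4.4, 6 → best response Max.
Fleet C against (Heavy, Heavy): payoffs 0.2, 0.9, 4.8 → best response Max.
Fleet C against (Heavy, Max): payoffs 3.7, 4.8, 4.6 → best response Heavy.
Fleet C against (Max, Heavy): payoffs 0.7, 5.1, 3.5 → best response Heavy.
Fleet C against (Max, Max): payoffs 5.3, 2.5, 3.6 → best response Moderate.
Mutual best responses: (Heavy, Heavy, Max); (Max, Heavy, Heavy); (Max, Max, Moderate).

The pure Nash equilibria are (Heavy, Heavy, Max); (Max, Heavy, Heavy); (Max, Max, Moderate).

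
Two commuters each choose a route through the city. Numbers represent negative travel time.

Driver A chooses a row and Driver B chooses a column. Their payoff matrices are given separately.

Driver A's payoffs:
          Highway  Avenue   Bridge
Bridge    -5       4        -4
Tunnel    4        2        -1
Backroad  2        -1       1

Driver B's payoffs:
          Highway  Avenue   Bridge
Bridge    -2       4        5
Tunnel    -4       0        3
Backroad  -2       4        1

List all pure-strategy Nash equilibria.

No pure-strategy Nash equilibrium.

(Bridge, Highway): Driver A can switch to Tunnel (-5 → 4). Not NE.
(Bridge, Avenue): Driver B can switch to Bridge (4 → 5). Not NE.
(Bridge, Bridge): Driver A can switch to Tunnel (-4 → -1). Not NE.
(Tunnel, Highway): Driver B can switch to Avenue (-4 → 0). Not NE.
(Tunnel, Avenue): Driver A can switch to Bridge (2 → 4). Not NE.
(Tunnel, Bridge): Driver A can switch to Backroad (-1 → 1). Not NE.
(The remaining 3 profiles each have a profitable deviation by the same check.)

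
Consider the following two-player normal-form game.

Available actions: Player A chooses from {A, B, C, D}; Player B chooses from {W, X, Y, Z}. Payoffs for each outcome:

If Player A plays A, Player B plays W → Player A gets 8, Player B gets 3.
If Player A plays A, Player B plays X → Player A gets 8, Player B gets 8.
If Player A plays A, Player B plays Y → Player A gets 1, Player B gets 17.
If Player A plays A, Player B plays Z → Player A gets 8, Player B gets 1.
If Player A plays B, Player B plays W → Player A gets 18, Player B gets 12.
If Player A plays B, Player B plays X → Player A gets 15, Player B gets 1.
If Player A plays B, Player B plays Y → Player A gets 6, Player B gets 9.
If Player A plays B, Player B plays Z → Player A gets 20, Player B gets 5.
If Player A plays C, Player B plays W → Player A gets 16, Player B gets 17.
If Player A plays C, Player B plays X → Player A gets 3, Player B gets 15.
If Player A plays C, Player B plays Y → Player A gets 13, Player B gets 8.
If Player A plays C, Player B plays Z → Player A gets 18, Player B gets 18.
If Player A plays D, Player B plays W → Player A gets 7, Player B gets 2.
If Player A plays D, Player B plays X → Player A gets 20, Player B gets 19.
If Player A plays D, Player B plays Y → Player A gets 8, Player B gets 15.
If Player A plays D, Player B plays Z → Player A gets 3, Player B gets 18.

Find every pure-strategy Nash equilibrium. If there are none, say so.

The pure Nash equilibria are (B, W); (D, X).

(A, W): Player A can switch to B (8 → 18). Not NE.
(A, X): Player A can switch to B (8 → 15). Not NE.
(A, Y): Player A can switch to B (1 → 6). Not NE.
(A, Z): Player A can switch to B (8 → 20). Not NE.
(B, W): Player A gets 18, best alternative 16; Player B gets 12, best alternative 9. No profitable deviation — NE.
(B, X): Player A can switch to D (15 → 20). Not NE.
(B, Y): Player A can switch to C (6 → 13). Not NE.
(B, Z): Player B can switch to W (5 → 12). Not NE.
(C, W): Player A can switch to B (16 → 18). Not NE.
(C, X): Player A can switch to A (3 → 8). Not NE.
(C, Y): Player B can switch to W (8 → 17). Not NE.
(D, X): Player A gets 20, best alternative 15; Player B gets 19, best alternative 18. No profitable deviation — NE.
(The remaining 4 profiles each have a profitable deviation by the same check.)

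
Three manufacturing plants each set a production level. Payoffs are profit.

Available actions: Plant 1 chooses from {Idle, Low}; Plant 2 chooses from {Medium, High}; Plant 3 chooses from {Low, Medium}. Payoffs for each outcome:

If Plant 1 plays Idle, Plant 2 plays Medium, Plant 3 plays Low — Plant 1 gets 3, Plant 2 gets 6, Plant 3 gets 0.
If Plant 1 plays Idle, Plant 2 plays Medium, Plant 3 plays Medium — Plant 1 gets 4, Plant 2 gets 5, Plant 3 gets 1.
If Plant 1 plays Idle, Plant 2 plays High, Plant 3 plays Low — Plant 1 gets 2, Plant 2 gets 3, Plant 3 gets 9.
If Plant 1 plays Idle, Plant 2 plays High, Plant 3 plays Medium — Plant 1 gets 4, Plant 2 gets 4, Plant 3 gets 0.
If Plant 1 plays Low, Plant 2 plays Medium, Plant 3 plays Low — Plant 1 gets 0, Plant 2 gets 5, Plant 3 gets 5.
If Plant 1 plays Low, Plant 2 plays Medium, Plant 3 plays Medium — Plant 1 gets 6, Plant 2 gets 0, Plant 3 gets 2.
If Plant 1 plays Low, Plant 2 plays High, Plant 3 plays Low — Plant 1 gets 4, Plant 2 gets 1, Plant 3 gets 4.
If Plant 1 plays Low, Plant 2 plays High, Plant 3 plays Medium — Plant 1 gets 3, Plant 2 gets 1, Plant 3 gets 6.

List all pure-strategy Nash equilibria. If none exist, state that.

There is no pure-strategy Nash equilibrium.

Plant 1 against (Medium, Low): payoffs 3, 0 → best response Idle.
Plant 1 against (Medium, Medium): payoffs 4, 6 → best response Low.
Plant 1 against (High, Low): payoffs 2, 4 → best response Low.
Plant 1 against (High, Medium): payoffs 4, 3 → best response Idle.
Plant 2 against (Idle, Low): payoffs 6, 3 → best response Medium.
Plant 2 against (Idle, Medium): payoffs 5, 4 → best response Medium.
Plant 2 against (Low, Low): payoffs 5, 1 → best response Medium.
Plant 2 against (Low, Medium): payoffs 0, 1 → best response High.
Plant 3 against (Idle, Medium): payoffs 0, 1 → best response Medium.
Plant 3 against (Idle, High): payoffs 9, 0 → best response Low.
Plant 3 against (Low, Medium): payoffs 5, 2 → best response Low.
Plant 3 against (Low, High): payoffs 4, 6 → best response Medium.
No profile is a mutual best response for all players.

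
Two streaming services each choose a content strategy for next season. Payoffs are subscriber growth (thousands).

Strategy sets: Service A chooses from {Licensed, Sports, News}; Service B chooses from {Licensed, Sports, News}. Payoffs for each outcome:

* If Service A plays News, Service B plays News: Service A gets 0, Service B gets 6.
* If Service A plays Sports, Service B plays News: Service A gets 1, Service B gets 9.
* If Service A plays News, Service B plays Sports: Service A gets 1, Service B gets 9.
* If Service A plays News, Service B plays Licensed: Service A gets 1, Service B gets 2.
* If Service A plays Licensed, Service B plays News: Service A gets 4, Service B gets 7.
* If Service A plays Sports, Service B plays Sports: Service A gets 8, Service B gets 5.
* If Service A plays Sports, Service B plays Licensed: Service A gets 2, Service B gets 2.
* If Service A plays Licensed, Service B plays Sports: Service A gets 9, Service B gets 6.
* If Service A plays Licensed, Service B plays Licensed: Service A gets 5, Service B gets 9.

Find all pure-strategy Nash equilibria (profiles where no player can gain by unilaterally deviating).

For each strategy profile, look for a profitable unilateral deviation.
(Licensed, Licensed): Service A gets 5, best alternative 2; Service B gets 9, best alternative 7. No profitable deviation — NE.
(Licensed, Sports): Service B can switch to Licensed (6 → 9). Not NE.
(Licensed, News): Service B can switch to Licensed (7 → 9). Not NE.
(Sports, Licensed): Service A can switch to Licensed (2 → 5). Not NE.
(Sports, Sports): Service A can switch to Licensed (8 → 9). Not NE.
(Sports, News): Service A can switch to Licensed (1 → 4). Not NE.
(News, Licensed): Service A can switch to Licensed (1 → 5). Not NE.
(News, Sports): Service A can switch to Licensed (1 → 9). Not NE.
(News, News): Service A can switch to Licensed (0 → 4). Not NE.

The unique pure-strategy Nash equilibrium is (Licensed, Licensed).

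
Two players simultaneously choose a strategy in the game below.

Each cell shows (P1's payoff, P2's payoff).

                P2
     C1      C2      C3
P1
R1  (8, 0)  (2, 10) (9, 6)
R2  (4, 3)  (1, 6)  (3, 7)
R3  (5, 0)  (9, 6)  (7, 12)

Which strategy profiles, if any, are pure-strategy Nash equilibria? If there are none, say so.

This game has no pure Nash equilibrium.

P1 against C1: payoffs 8, 4, 5 → best response R1.
P1 against C2: payoffs 2, 1, 9 → best response R3.
P1 against C3: payoffs 9, 3, 7 → best response R1.
P2 against R1: payoffs 0, 10, 6 → best response C2.
P2 against R2: payoffs 3, 6, 7 → best response C3.
P2 against R3: payoffs 0, 6, 12 → best response C3.
No profile is a mutual best response for all players.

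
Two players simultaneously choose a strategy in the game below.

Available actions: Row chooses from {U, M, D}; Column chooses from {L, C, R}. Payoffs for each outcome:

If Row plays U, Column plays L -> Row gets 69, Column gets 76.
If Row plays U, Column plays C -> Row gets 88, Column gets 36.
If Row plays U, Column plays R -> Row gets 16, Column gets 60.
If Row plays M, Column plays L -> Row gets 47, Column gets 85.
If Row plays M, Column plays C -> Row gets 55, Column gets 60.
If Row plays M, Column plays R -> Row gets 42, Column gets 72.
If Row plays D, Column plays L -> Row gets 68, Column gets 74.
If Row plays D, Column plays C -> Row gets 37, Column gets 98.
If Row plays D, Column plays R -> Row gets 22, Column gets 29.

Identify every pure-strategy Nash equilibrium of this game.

(U, L)

(U, L): Row gets 69, best alternative 68; Column gets 76, best alternative 60. No profitable deviation — NE.
(U, C): Column can switch to L (36 → 76). Not NE.
(U, R): Row can switch to M (16 → 42). Not NE.
(M, L): Row can switch to U (47 → 69). Not NE.
(M, C): Row can switch to U (55 → 88). Not NE.
(M, R): Column can switch to L (72 → 85). Not NE.
(D, L): Row can switch to U (68 → 69). Not NE.
(D, C): Row can switch to U (37 → 88). Not NE.
(D, R): Row can switch to M (22 → 42). Not NE.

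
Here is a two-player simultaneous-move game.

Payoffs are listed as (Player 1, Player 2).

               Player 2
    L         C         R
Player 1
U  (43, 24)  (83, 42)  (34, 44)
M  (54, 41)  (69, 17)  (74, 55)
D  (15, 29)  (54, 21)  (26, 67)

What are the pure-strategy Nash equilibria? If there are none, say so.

Player 1 against L: payoffs 43, 54, 15 → best response M.
Player 1 against C: payoffs 83, 69, 54 → best response U.
Player 1 against R: payoffs 34, 74, 26 → best response M.
Player 2 against U: payoffs 24, 42, 44 → best response R.
Player 2 against M: payoffs 41, 17, 55 → best response R.
Player 2 against D: payoffs 29, 21, 67 → best response R.
Mutual best responses: (M, R).

(M, R)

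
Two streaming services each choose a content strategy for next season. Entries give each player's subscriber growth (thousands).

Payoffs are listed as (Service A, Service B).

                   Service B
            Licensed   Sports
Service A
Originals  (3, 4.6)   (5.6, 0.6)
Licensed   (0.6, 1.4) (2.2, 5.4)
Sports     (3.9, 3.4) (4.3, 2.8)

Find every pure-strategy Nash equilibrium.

(Originals, Licensed): Service A can switch to Sports (3 → 3.9). Not NE.
(Originals, Sports): Service B can switch to Licensed (0.6 → 4.6). Not NE.
(Licensed, Licensed): Service A can switch to Originals (0.6 → 3). Not NE.
(Licensed, Sports): Service A can switch to Originals (2.2 → 5.6). Not NE.
(Sports, Licensed): Service A gets 3.9, best alternative 3; Service B gets 3.4, best alternative 2.8. No profitable deviation — NE.
(Sports, Sports): Service A can switch to Originals (4.3 → 5.6). Not NE.

The unique pure-strategy Nash equilibrium is (Sports, Licensed).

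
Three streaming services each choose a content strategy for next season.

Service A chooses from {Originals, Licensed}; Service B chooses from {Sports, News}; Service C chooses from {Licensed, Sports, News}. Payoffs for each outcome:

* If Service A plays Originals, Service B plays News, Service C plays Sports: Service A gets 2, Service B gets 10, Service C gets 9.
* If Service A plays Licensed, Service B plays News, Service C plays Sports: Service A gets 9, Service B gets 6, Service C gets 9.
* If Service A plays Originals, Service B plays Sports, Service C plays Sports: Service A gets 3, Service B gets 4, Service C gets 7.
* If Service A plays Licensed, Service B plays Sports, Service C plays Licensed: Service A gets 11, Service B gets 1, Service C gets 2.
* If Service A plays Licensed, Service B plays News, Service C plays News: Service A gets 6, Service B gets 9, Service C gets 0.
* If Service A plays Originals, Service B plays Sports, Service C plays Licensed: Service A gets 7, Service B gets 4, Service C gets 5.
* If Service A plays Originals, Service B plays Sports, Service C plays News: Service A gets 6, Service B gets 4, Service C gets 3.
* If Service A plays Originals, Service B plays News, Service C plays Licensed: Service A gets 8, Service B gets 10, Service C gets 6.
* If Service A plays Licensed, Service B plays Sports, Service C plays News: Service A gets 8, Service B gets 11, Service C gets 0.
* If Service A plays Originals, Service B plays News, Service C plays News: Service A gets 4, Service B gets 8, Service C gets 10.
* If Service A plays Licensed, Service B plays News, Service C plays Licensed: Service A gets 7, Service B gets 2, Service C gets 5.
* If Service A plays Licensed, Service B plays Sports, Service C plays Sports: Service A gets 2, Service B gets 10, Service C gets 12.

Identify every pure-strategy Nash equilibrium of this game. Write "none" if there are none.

No pure-strategy Nash equilibrium.

(Originals, Sports, Licensed): Service A can switch to Licensed (7 → 11). Not NE.
(Originals, Sports, Sports): Service B can switch to News (4 → 10). Not NE.
(Originals, Sports, News): Service A can switch to Licensed (6 → 8). Not NE.
(Originals, News, Licensed): Service C can switch to Sports (6 → 9). Not NE.
(Originals, News, Sports): Service A can switch to Licensed (2 → 9). Not NE.
(Originals, News, News): Service A can switch to Licensed (4 → 6). Not NE.
(Licensed, Sports, Licensed): Service B can switch to News (1 → 2). Not NE.
(Licensed, Sports, Sports): Service A can switch to Originals (2 → 3). Not NE.
(Licensed, Sports, News): Service C can switch to Licensed (0 → 2). Not NE.
(Licensed, News, Licensed): Service A can switch to Originals (7 → 8). Not NE.
(The remaining 2 profiles each have a profitable deviation by the same check.)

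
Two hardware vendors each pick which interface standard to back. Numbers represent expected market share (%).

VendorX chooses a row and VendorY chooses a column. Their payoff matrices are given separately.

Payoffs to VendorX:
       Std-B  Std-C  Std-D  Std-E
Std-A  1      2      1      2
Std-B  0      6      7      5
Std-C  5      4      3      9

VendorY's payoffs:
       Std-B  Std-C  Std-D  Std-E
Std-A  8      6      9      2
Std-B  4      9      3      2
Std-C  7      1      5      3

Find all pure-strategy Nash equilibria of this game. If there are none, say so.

VendorX against Std-B: payoffs 1, 0, 5 → best response Std-C.
VendorX against Std-C: payoffs 2, 6, 4 → best response Std-B.
VendorX against Std-D: payoffs 1, 7, 3 → best response Std-B.
VendorX against Std-E: payoffs 2, 5, 9 → best response Std-C.
VendorY against Std-A: payoffs 8, 6, 9, 2 → best response Std-D.
VendorY against Std-B: payoffs 4, 9, 3, 2 → best response Std-C.
VendorY against Std-C: payoffs 7, 1, 5, 3 → best response Std-B.
Mutual best responses: (Std-B, Std-C); (Std-C, Std-B).

(Std-B, Std-C) and (Std-C, Std-B)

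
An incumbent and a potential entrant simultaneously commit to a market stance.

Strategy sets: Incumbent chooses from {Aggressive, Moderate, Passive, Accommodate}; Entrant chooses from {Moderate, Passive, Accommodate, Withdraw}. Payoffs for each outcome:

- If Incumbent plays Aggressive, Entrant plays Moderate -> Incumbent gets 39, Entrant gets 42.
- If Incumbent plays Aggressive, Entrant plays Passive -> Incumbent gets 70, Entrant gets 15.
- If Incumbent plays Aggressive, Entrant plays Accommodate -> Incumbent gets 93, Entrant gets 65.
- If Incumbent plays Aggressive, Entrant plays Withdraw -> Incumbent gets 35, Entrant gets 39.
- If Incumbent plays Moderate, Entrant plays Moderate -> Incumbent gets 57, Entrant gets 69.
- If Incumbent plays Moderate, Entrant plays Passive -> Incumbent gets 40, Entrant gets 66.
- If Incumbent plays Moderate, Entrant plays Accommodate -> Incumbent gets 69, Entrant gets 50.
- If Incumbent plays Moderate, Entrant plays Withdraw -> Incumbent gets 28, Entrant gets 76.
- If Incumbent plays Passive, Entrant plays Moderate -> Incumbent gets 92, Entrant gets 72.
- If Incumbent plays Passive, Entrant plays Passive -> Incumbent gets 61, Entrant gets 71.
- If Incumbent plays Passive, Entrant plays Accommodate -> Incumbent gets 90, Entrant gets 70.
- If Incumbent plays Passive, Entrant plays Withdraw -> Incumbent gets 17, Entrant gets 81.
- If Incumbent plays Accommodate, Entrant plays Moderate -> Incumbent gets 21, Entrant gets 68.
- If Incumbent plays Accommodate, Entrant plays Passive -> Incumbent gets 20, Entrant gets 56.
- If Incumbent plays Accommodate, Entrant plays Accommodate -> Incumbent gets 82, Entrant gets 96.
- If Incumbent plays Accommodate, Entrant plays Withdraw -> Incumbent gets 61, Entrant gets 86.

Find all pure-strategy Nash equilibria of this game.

The unique pure-strategy Nash equilibrium is (Aggressive, Accommodate).

Incumbent against Moderate: payoffs 39, 57, 92, 21 → best response Passive.
Incumbent against Passive: payoffs 70, 40, 61, 20 → best response Aggressive.
Incumbent against Accommodate: payoffs 93, 69, 90, 82 → best response Aggressive.
Incumbent against Withdraw: payoffs 35, 28, 17, 61 → best response Accommodate.
Entrant against Aggressive: payoffs 42, 15, 65, 39 → best response Accommodate.
Entrant against Moderate: payoffs 69, 66, 50, 76 → best response Withdraw.
Entrant against Passive: payoffs 72, 71, 70, 81 → best response Withdraw.
Entrant against Accommodate: payoffs 68, 56, 96, 86 → best response Accommodate.
Mutual best responses: (Aggressive, Accommodate).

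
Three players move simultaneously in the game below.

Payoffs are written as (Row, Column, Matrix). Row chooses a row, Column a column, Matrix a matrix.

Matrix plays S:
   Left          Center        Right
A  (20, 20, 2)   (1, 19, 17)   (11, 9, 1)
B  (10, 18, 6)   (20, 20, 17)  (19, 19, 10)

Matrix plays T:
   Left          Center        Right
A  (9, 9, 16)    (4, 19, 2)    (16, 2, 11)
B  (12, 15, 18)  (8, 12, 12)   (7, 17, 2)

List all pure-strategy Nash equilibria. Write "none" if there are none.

Row against (Left, S): payoffs 20, 10 → best response A.
Row against (Left, T): payoffs 9, 12 → best response B.
Row against (Center, S): payoffs 1, 20 → best response B.
Row against (Center, T): payoffs 4, 8 → best response B.
Row against (Right, S): payoffs 11, 19 → best response B.
Row against (Right, T): payoffs 16, 7 → best response A.
Column against (A, S): payoffs 20, 19, 9 → best response Left.
Column against (A, T): payoffs 9, 19, 2 → best response Center.
Column against (B, S): payoffs 18, 20, 19 → best response Center.
Column against (B, T): payoffs 15, 12, 17 → best response Right.
Matrix against (A, Left): payoffs 2, 16 → best response T.
Matrix against (A, Center): payoffs 17, 2 → best response S.
Matrix against (A, Right): payoffs 1, 11 → best response T.
Matrix against (B, Left): payoffs 6, 18 → best response T.
Matrix against (B, Center): payoffs 17, 12 → best response S.
Matrix against (B, Right): payoffs 10, 2 → best response S.
Mutual best responses: (B, Center, S).

The unique pure-strategy Nash equilibrium is (B, Center, S).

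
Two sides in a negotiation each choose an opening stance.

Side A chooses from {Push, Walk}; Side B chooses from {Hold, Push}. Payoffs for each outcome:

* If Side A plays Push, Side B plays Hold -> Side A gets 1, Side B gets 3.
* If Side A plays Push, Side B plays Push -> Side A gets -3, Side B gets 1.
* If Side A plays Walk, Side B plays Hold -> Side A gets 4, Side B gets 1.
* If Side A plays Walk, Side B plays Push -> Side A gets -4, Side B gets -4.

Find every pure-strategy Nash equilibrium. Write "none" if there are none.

Pure NE: (Walk, Hold)

Side A against Hold: payoffs 1, 4 → best response Walk.
Side A against Push: payoffs -3, -4 → best response Push.
Side B against Push: payoffs 3, 1 → best response Hold.
Side B against Walk: payoffs 1, -4 → best response Hold.
Mutual best responses: (Walk, Hold).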